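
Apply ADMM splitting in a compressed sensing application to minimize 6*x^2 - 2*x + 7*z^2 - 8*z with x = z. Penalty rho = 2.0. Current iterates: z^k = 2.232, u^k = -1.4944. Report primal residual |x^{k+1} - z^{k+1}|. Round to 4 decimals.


ADMM iteration with rho = 2.0, z^k = 2.232, u^k = -1.4944
Step 1: x-update.
Minimize 6*x^2 - 2*x + (2.0/2)*(x - 2.232 - 1.4944)^2
FOC: (2*6 + 2.0)*x = 2 + 2.0*(2.232 + 1.4944)
x^{k+1} = 0.6752
Step 2: z-update.
Minimize 7*z^2 - 8*z + (2.0/2)*(0.6752 - z - 1.4944)^2
FOC: (2*7 + 2.0)*z = 8 + 2.0*(0.6752 - 1.4944)
z^{k+1} = 0.3976
Step 3: u-update.
u^{k+1} = -1.4944 + 0.6752 - 0.3976 = -1.2168
Step 4: Primal residual = |0.6752 - 0.3976| = 0.2776


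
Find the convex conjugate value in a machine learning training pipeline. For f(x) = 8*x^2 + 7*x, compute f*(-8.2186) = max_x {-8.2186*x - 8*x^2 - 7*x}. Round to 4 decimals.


f*(y) = sup_x {y*x - a*x^2 - b*x} = sup_x {(y-b)*x - a*x^2}
FOC: (y - b) - 2a*x = 0 => x* = (y - b)/(2a)
x* = (-8.2186 - 7)/(2*8) = -0.9512
f*(-8.2186) = (y-b)^2/(4a) = (-8.2186 - 7)^2/(4*8)
= 231.6058/32 = 7.2377


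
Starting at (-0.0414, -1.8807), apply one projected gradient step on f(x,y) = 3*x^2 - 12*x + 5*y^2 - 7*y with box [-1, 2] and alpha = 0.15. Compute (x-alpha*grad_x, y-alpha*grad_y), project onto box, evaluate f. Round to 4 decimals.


Step 1: Compute gradient at (-0.0414, -1.8807).
grad_x = 2*3*-0.0414 - 12 = -12.2484
grad_y = 2*5*-1.8807 - 7 = -25.807
Step 2: Gradient step.
x_raw = -0.0414 - 0.15*-12.2484 = 1.7959
y_raw = -1.8807 - 0.15*-25.807 = 1.9904
Step 3: Project onto [-1, 2].
x_proj = clip(1.7959) = 1.7959
y_proj = clip(1.9904) = 1.9904
Step 4: Evaluate f.
f(1.7959, 1.9904) = -6.0


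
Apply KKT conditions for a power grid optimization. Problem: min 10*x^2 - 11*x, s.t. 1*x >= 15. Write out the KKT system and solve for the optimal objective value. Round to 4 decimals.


Step 1: Try lambda = 0 (constraint inactive).
x_unc = 11/(2*10) = 0.55
Check: 1*0.55 = 0.55 < 15 -- violated!
Step 2: Constraint must be active: 1*x = 15
x* = 15/1 = 15.0
lambda = (2*10*15.0 - 11)/1 = 289.0
Step 3: Compute optimal value.
f(x*) = 10*15.0^2 - 11*15.0 = 2085.0


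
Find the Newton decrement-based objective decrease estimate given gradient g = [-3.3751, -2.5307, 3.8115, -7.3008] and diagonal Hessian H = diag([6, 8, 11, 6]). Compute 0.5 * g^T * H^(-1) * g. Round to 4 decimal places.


Step 1: H is diagonal, so H^(-1) * g = [-0.5625, -0.3163, 0.3465, -1.2168].
Step 2: g^T H^(-1) g = sum_i g_i^2 / H_ii
  = (-3.3751)^2/6 + (-2.5307)^2/8 + (3.8115)^2/11 + (-7.3008)^2/6
  = 1.8986 + 0.8006 + 1.3207 + 8.8836 = 12.9034
Step 3: Objective decrease = 0.5 * g^T H^(-1) g = 6.4517


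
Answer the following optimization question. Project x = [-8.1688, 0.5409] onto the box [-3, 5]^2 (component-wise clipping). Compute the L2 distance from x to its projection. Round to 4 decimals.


Project each component onto [-3, 5].
clip(-8.1688) = -3.0, clip(0.5409) = 0.5409
Projection = [-3.0, 0.5409]
Squared diffs: [26.7165, 0.0]
Distance = sqrt(26.7165) = 5.1688


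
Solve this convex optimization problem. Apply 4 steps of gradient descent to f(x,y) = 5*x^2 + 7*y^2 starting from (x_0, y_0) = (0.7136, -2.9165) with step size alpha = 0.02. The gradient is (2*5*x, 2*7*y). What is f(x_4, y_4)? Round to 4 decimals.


Gradient descent on f(x,y) = 5*x^2 + 7*y^2.
Starting point: (0.7136, -2.9165), alpha = 0.02
Step 1: grad_x = 2*5*0.7136 = 7.136, grad_y = 2*7*-2.9165 = -40.831
  x_1 = 0.7136 - 0.02*7.136 = 0.5709
  y_1 = -2.9165 - 0.02*-40.831 = -2.0999
Step 2: grad_x = 2*5*0.5709 = 5.7088, grad_y = 2*7*-2.0999 = -29.3983
  x_2 = 0.5709 - 0.02*5.7088 = 0.4567
  y_2 = -2.0999 - 0.02*-29.3983 = -1.5119
Step 3: grad_x = 2*5*0.4567 = 4.567, grad_y = 2*7*-1.5119 = -21.1668
  x_3 = 0.4567 - 0.02*4.567 = 0.3654
  y_3 = -1.5119 - 0.02*-21.1668 = -1.0886
Step 4: grad_x = 2*5*0.3654 = 3.6536, grad_y = 2*7*-1.0886 = -15.2401
  x_4 = 0.3654 - 0.02*3.6536 = 0.2923
  y_4 = -1.0886 - 0.02*-15.2401 = -0.7838
f(0.2923, -0.7838) = 5*0.2923^2 + 7*(-0.7838)^2 = 4.7273


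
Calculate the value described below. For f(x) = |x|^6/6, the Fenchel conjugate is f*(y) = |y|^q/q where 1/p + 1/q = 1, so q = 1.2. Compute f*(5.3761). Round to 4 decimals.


The conjugate exponent q satisfies 1/p + 1/q = 1.
p = 6, so q = 6/(6 - 1) = 1.2
|y|^q = 5.3761^1.2 = 7.5259
f*(5.3761) = 7.5259 / 1.2 = 6.2716


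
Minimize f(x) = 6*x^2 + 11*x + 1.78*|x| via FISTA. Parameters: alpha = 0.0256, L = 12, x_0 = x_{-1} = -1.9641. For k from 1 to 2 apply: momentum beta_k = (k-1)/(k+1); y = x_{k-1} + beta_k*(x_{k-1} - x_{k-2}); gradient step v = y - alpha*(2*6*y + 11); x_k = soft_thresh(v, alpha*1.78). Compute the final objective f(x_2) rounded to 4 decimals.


FISTA on f(x) = 6*x^2 + 11*x + 1.78*|x|
L = 12, alpha = 0.0256
Iteration 1: beta = 0.0, y = -1.9641 + 0.0*(-1.9641 + 1.9641) = -1.9641
  grad(y) = -12.5692, v = y - alpha*grad = -1.6423
  prox(v) = soft_thresh(-1.6423, 0.0456) = -1.5968
Iteration 2: beta = 0.3333, y = -1.5968 + 0.3333*(-1.5968 + 1.9641) = -1.4743
  grad(y) = -6.6918, v = y - alpha*grad = -1.303
  prox(v) = soft_thresh(-1.303, 0.0456) = -1.2574
f(x_2) = 6*(-1.2574)^2 + 11*(-1.2574) + 1.78*|-1.2574| = -2.1067


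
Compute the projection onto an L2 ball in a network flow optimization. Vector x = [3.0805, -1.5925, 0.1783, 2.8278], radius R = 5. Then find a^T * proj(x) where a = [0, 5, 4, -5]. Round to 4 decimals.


Step 1: Compute ||x|| (intermediates to 6 decimals).
||x|| = sqrt(3.0805^2 + (-1.5925)^2 + 0.1783^2 + 2.8278^2) = 4.478145
Step 2: Project.
Since ||x|| <= R, proj = x (no scaling needed).
proj(x) = [3.0805, -1.5925, 0.1783, 2.8278]
Step 3: Dot product.
a^T * proj(x) = 0*3.0805 + 5*(-1.5925) + 4*0.1783 - 5*2.8278 = -21.3883


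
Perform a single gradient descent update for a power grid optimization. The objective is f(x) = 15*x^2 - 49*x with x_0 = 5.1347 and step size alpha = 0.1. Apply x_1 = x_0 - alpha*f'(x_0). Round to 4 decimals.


We compute the gradient at x_0 and apply the update.
f'(x) = 30*x - 49
f'(5.1347) = 30*5.1347 - 49 = 105.041
x_1 = 5.1347 - 0.1*105.041 = -5.3694


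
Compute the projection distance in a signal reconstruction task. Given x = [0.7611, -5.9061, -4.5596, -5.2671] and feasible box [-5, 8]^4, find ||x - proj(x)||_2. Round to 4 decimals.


Project each component onto [-5, 8].
clip(0.7611) = 0.7611, clip(-5.9061) = -5.0, clip(-4.5596) = -4.5596, clip(-5.2671) = -5.0
Projection = [0.7611, -5.0, -4.5596, -5.0]
Squared diffs: [0.0, 0.821, 0.0, 0.0713]
Distance = sqrt(0.8923) = 0.9446


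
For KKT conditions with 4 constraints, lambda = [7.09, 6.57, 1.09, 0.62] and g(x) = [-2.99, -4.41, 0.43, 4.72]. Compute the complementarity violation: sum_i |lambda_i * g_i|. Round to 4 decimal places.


KKT complementary slackness check:
lambda_1 * g_1 = 7.09 * -2.99 = -21.1991
lambda_2 * g_2 = 6.57 * -4.41 = -28.9737
lambda_3 * g_3 = 1.09 * 0.43 = 0.4687
lambda_4 * g_4 = 0.62 * 4.72 = 2.9264
Total violation = 21.1991 + 28.9737 + 0.4687 + 2.9264 = 53.5679


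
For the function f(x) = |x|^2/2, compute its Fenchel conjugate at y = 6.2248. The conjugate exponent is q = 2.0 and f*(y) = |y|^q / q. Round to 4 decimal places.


The conjugate exponent q satisfies 1/p + 1/q = 1.
p = 2, so q = 2/(2 - 1) = 2.0
|y|^q = 6.2248^2.0 = 38.7481
f*(6.2248) = 38.7481 / 2.0 = 19.3741


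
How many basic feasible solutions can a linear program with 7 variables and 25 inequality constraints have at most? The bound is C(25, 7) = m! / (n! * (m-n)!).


Each vertex corresponds to some choice of n active constraints out of m, so the number of vertices is at most C(m, n) = m! / (n!(m-n)!).
m = 25, n = 7
Numerator: 25 * 24 * 23 * 22 * 21 * 20 * 19
Denominator: 7! = 5040
C(25, 7) = 480700


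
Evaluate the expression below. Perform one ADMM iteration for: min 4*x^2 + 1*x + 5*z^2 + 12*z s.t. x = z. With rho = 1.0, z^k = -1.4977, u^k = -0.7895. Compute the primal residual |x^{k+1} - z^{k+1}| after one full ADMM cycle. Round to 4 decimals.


ADMM iteration with rho = 1.0, z^k = -1.4977, u^k = -0.7895
Step 1: x-update.
Minimize 4*x^2 + 1*x + (1.0/2)*(x + 1.4977 - 0.7895)^2
FOC: (2*4 + 1.0)*x = -1 + 1.0*(-1.4977 + 0.7895)
x^{k+1} = -0.1898
Step 2: z-update.
Minimize 5*z^2 + 12*z + (1.0/2)*(-0.1898 - z - 0.7895)^2
FOC: (2*5 + 1.0)*z = -12 + 1.0*(-0.1898 - 0.7895)
z^{k+1} = -1.1799
Step 3: u-update.
u^{k+1} = -0.7895 - 0.1898 + 1.1799 = 0.2006
Step 4: Primal residual = |-0.1898 + 1.1799| = 0.9901


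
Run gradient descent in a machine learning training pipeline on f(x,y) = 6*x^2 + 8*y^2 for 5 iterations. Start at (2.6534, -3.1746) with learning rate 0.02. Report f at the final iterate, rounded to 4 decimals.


Gradient descent on f(x,y) = 6*x^2 + 8*y^2.
Starting point: (2.6534, -3.1746), alpha = 0.02
Step 1: grad_x = 2*6*2.6534 = 31.8408, grad_y = 2*8*-3.1746 = -50.7936
  x_1 = 2.6534 - 0.02*31.8408 = 2.0166
  y_1 = -3.1746 - 0.02*-50.7936 = -2.1587
Step 2: grad_x = 2*6*2.0166 = 24.199, grad_y = 2*8*-2.1587 = -34.5396
  x_2 = 2.0166 - 0.02*24.199 = 1.5326
  y_2 = -2.1587 - 0.02*-34.5396 = -1.4679
Step 3: grad_x = 2*6*1.5326 = 18.3912, grad_y = 2*8*-1.4679 = -23.487
  x_3 = 1.5326 - 0.02*18.3912 = 1.1648
  y_3 = -1.4679 - 0.02*-23.487 = -0.9982
Step 4: grad_x = 2*6*1.1648 = 13.9773, grad_y = 2*8*-0.9982 = -15.9711
  x_4 = 1.1648 - 0.02*13.9773 = 0.8852
  y_4 = -0.9982 - 0.02*-15.9711 = -0.6788
Step 5: grad_x = 2*6*0.8852 = 10.6228, grad_y = 2*8*-0.6788 = -10.8604
  x_5 = 0.8852 - 0.02*10.6228 = 0.6728
  y_5 = -0.6788 - 0.02*-10.8604 = -0.4616
f(0.6728, -0.4616) = 6*0.6728^2 + 8*(-0.4616)^2 = 4.4201


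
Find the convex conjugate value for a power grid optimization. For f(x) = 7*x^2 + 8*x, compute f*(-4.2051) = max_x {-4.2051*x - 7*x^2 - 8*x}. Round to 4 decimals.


f*(y) = sup_x {y*x - a*x^2 - b*x} = sup_x {(y-b)*x - a*x^2}
FOC: (y - b) - 2a*x = 0 => x* = (y - b)/(2a)
x* = (-4.2051 - 8)/(2*7) = -0.8718
f*(-4.2051) = (y-b)^2/(4a) = (-4.2051 - 8)^2/(4*7)
= 148.9645/28 = 5.3202


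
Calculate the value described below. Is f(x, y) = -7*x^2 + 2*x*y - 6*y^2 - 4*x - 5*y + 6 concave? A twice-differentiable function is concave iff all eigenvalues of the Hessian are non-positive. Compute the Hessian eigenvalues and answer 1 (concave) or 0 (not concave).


The Hessian of f(x,y) = -7*x^2 + 2*x*y - 6*y^2 - 4*x - 5*y + 6 is:
H = [[-14, 2], [2, -12]]
Trace = -14 - 12 = -26
Determinant = -14*-12 - (2)^2 = 164
Discriminant = (-26)^2 - 4*164 = 20.0
Eigenvalues: lambda_1 = -15.2361, lambda_2 = -10.7639
The function is concave.

1


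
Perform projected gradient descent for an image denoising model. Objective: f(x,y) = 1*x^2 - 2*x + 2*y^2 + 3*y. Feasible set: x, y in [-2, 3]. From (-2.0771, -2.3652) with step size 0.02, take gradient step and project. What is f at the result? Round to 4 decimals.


Step 1: Compute gradient at (-2.0771, -2.3652).
grad_x = 2*1*-2.0771 - 2 = -6.1542
grad_y = 2*2*-2.3652 + 3 = -6.4608
Step 2: Gradient step.
x_raw = -2.0771 - 0.02*-6.1542 = -1.954
y_raw = -2.3652 - 0.02*-6.4608 = -2.236
Step 3: Project onto [-2, 3].
x_proj = clip(-1.954) = -1.954
y_proj = clip(-2.236) = -2.0
Step 4: Evaluate f.
f(-1.954, -2.0) = 9.7262


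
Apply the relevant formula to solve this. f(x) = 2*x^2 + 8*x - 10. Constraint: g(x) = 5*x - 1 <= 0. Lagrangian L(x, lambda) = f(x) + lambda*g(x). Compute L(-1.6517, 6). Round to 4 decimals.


Step 1: Evaluate f(x).
f(-1.6517) = 2*(-1.6517)^2 + 8*(-1.6517) - 10 = -17.7574
Step 2: Evaluate g(x).
g(-1.6517) = 5*-1.6517 - 1 = -9.2585
Step 3: Compute Lagrangian.
L = -17.7574 + 6*-9.2585 = -73.3084


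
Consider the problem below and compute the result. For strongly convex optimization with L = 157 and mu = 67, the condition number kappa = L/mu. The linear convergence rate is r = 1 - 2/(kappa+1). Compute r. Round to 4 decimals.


Step 1: Compute the condition number.
kappa = L/mu = 157/67 = 2.3433
Step 2: Compute the convergence rate.
r = 1 - 2/(kappa + 1) = 1 - 2*mu/(L + mu) = (L - mu)/(L + mu) = 90/224 = 0.4018


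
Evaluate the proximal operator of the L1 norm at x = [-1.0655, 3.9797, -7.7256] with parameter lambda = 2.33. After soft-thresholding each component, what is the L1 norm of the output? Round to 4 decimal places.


Soft-thresholding with lambda = 2.33:
prox(-1.0655) = sign(-1.0655)*max(|-1.0655| - 2.33, 0) = 0.0
prox(3.9797) = sign(3.9797)*max(|3.9797| - 2.33, 0) = 1.6497
prox(-7.7256) = sign(-7.7256)*max(|-7.7256| - 2.33, 0) = -5.3956
prox(x) = [0.0, 1.6497, -5.3956]
||prox(x)||_1 = 0.0 + 1.6497 + 5.3956 = 7.0453


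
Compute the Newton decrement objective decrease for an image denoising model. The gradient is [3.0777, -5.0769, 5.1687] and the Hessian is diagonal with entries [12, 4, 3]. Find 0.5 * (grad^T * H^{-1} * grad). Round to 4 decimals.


Step 1: H is diagonal, so H^(-1) * g = [0.2565, -1.2692, 1.7229].
Step 2: g^T H^(-1) g = sum_i g_i^2 / H_ii
  = (3.0777)^2/12 + (-5.0769)^2/4 + (5.1687)^2/3
  = 0.7894 + 6.4437 + 8.9052 = 16.1382
Step 3: Objective decrease = 0.5 * g^T H^(-1) g = 8.0691


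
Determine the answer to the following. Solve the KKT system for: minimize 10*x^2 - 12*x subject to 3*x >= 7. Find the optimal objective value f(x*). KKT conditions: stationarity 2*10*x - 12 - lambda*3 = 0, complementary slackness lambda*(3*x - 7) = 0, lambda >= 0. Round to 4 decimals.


Step 1: Try lambda = 0 (constraint inactive).
x_unc = 12/(2*10) = 0.6
Check: 3*0.6 = 1.8 < 7 -- violated!
Step 2: Constraint must be active: 3*x = 7
x* = 7/3 = 2.3333 (rounded; the exact value 7/3 is used below)
lambda = (2*10*(7/3) - 12)/3 = 11.5556
Step 3: Compute optimal value.
f(x*) = 10*(7/3)^2 - 12*(7/3) = 26.4444


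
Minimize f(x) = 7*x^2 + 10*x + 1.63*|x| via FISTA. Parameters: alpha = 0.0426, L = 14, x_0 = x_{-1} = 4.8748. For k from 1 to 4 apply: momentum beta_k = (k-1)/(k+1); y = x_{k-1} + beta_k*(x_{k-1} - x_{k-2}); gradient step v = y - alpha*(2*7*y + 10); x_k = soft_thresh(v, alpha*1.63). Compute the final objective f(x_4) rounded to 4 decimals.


FISTA on f(x) = 7*x^2 + 10*x + 1.63*|x|
L = 14, alpha = 0.0426
Iteration 1: beta = 0.0, y = 4.8748 + 0.0*(4.8748 - 4.8748) = 4.8748
  grad(y) = 78.2472, v = y - alpha*grad = 1.5415
  prox(v) = soft_thresh(1.5415, 0.0694) = 1.472
Iteration 2: beta = 0.3333, y = 1.472 + 0.3333*(1.472 - 4.8748) = 0.3378
  grad(y) = 14.7289, v = y - alpha*grad = -0.2897
  prox(v) = soft_thresh(-0.2897, 0.0694) = -0.2202
Iteration 3: beta = 0.5, y = -0.2202 + 0.5*(-0.2202 - 1.472) = -1.0664
  grad(y) = -4.9292, v = y - alpha*grad = -0.8564
  prox(v) = soft_thresh(-0.8564, 0.0694) = -0.7869
Iteration 4: beta = 0.6, y = -0.7869 + 0.6*(-0.7869 + 0.2202) = -1.127
  grad(y) = -5.7777, v = y - alpha*grad = -0.8808
  prox(v) = soft_thresh(-0.8808, 0.0694) = -0.8114
f(x_4) = 7*(-0.8114)^2 + 10*(-0.8114) + 1.63*|-0.8114| = -2.1828


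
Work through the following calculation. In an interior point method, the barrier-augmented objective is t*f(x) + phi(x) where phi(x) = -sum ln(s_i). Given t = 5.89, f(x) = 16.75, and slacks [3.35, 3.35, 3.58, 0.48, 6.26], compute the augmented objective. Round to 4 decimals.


Step 1: Compute log-barrier.
ln values: [1.209, 1.209, 1.2754, -0.734, 1.8342]
phi = -(1.209 + 1.209 + 1.2754 - 0.734 + 1.8342) = -4.7935
Step 2: Compute augmented objective.
t*f(x) = 5.89*16.75 = 98.6575
Total = 98.6575 - 4.7935 = 93.864


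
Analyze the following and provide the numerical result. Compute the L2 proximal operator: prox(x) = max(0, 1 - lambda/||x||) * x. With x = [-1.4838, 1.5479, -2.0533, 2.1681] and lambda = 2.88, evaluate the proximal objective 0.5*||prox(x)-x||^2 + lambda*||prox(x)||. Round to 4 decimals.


Step 1: Compute ||x||.
||x|| = 3.6762
Step 2: Compute scaling factor.
scale = max(0, 1 - 2.88/3.6762) = 0.2166
Step 3: prox(x) = [-0.3214, 0.3352, -0.4447, 0.4696]
||prox(x)|| = 0.7962
Step 4: Proximal objective.
0.5*||prox-x||^2 = 4.1472
lambda*||prox|| = 2.2931
Total = 6.4402


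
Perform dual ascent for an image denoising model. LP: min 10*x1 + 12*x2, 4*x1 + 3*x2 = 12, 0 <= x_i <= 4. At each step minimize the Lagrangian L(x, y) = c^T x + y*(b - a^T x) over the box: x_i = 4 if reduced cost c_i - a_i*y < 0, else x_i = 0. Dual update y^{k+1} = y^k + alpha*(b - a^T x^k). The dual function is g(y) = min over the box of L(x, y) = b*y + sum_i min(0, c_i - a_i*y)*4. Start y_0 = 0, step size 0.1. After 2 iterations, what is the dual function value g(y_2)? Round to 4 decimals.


Dual ascent for LP: min 10*x1 + 12*x2, 4*x1 + 3*x2 = 12, 0 <= x_i <= 4
Step 1: y^k = 0.0, reduced costs: (10.0, 12.0)
  x^k = (0.0, 0.0), subgradient = b - a^T x = 12.0
  y^{k+1} = 0.0 + 0.1*12.0 = 1.2
Step 2: y^k = 1.2, reduced costs: (5.2, 8.4)
  x^k = (0.0, 0.0), subgradient = b - a^T x = 12.0
  y^{k+1} = 1.2 + 0.1*12.0 = 2.4
Dual objective at y_2 = 2.4: reduced costs (0.4, 4.8), box minimizer x = (0.0, 0.0)
g(y_2) = b*y + (c1 - a1*y)*x1 + (c2 - a2*y)*x2 = 12*2.4 + 0.4*0.0 + 4.8*0.0 = 28.8 + 0.0 + 0.0 = 28.8


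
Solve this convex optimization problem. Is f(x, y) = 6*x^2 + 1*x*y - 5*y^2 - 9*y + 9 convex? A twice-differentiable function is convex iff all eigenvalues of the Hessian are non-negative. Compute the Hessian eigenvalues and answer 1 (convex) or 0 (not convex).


The Hessian of f(x,y) = 6*x^2 + 1*x*y - 5*y^2 - 9*y + 9 is:
H = [[12, 1], [1, -10]]
Trace = 12 - 10 = 2
Determinant = 12*-10 - (1)^2 = -121
Discriminant = (2)^2 - 4*-121 = 488.0
Eigenvalues: lambda_1 = -10.0454, lambda_2 = 12.0454
The function is not convex.

0


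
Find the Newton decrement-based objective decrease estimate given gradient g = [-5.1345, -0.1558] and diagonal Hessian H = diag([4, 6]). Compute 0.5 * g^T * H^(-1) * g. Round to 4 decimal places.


Step 1: H is diagonal, so H^(-1) * g = [-1.2836, -0.026].
Step 2: g^T H^(-1) g = sum_i g_i^2 / H_ii
  = (-5.1345)^2/4 + (-0.1558)^2/6
  = 6.5908 + 0.004 = 6.5948
Step 3: Objective decrease = 0.5 * g^T H^(-1) g = 3.2974


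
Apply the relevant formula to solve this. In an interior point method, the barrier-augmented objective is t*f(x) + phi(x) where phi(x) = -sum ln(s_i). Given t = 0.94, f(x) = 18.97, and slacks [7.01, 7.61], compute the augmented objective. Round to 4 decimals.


Step 1: Compute log-barrier.
ln values: [1.9473, 2.0295]
phi = -(1.9473 + 2.0295) = -3.9768
Step 2: Compute augmented objective.
t*f(x) = 0.94*18.97 = 17.8318
Total = 17.8318 - 3.9768 = 13.855


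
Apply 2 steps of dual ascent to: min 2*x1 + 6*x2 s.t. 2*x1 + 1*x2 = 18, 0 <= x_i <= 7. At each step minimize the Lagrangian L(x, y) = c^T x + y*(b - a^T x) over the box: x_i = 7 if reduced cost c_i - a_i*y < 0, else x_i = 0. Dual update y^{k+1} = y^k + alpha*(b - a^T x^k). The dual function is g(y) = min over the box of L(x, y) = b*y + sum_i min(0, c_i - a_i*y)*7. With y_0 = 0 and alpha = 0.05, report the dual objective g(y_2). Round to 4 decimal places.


Dual ascent for LP: min 2*x1 + 6*x2, 2*x1 + 1*x2 = 18, 0 <= x_i <= 7
Step 1: y^k = 0.0, reduced costs: (2.0, 6.0)
  x^k = (0.0, 0.0), subgradient = b - a^T x = 18.0
  y^{k+1} = 0.0 + 0.05*18.0 = 0.9
Step 2: y^k = 0.9, reduced costs: (0.2, 5.1)
  x^k = (0.0, 0.0), subgradient = b - a^T x = 18.0
  y^{k+1} = 0.9 + 0.05*18.0 = 1.8
Dual objective at y_2 = 1.8: reduced costs (-1.6, 4.2), box minimizer x = (7.0, 0.0)
g(y_2) = b*y + (c1 - a1*y)*x1 + (c2 - a2*y)*x2 = 18*1.8 + (-1.6)*7.0 + 4.2*0.0 = 32.4 - 11.2 + 0.0 = 21.2


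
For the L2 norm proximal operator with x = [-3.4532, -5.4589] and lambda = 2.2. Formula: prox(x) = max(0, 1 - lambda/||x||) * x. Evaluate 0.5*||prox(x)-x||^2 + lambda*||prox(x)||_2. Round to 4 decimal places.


Step 1: Compute ||x||.
||x|| = 6.4594
Step 2: Compute scaling factor.
scale = max(0, 1 - 2.2/6.4594) = 0.6594
Step 3: prox(x) = [-2.2771, -3.5997]
||prox(x)|| = 4.2594
Step 4: Proximal objective.
0.5*||prox-x||^2 = 2.42
lambda*||prox|| = 9.3707
Total = 11.7907


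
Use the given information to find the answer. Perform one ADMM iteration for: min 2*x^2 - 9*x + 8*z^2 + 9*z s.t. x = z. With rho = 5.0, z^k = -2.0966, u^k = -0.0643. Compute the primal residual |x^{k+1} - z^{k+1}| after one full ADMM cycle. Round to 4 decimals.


ADMM iteration with rho = 5.0, z^k = -2.0966, u^k = -0.0643
Step 1: x-update.
Minimize 2*x^2 - 9*x + (5.0/2)*(x + 2.0966 - 0.0643)^2
FOC: (2*2 + 5.0)*x = 9 + 5.0*(-2.0966 + 0.0643)
x^{k+1} = -0.1291
Step 2: z-update.
Minimize 8*z^2 + 9*z + (5.0/2)*(-0.1291 - z - 0.0643)^2
FOC: (2*8 + 5.0)*z = -9 + 5.0*(-0.1291 - 0.0643)
z^{k+1} = -0.4746
Step 3: u-update.
u^{k+1} = -0.0643 - 0.1291 + 0.4746 = 0.2813
Step 4: Primal residual = |-0.1291 + 0.4746| = 0.3456


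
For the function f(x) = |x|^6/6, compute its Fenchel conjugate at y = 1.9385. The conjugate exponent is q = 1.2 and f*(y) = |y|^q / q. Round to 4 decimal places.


The conjugate exponent q satisfies 1/p + 1/q = 1.
p = 6, so q = 6/(6 - 1) = 1.2
|y|^q = 1.9385^1.2 = 2.2129
f*(1.9385) = 2.2129 / 1.2 = 1.8441


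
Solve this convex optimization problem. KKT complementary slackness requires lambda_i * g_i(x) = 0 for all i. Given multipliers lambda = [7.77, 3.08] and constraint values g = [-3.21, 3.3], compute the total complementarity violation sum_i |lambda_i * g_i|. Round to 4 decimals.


KKT complementary slackness check:
lambda_1 * g_1 = 7.77 * -3.21 = -24.9417
lambda_2 * g_2 = 3.08 * 3.3 = 10.164
Total violation = 24.9417 + 10.164 = 35.1057


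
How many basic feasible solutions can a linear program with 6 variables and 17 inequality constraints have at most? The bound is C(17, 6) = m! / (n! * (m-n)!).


Each vertex corresponds to some choice of n active constraints out of m, so the number of vertices is at most C(m, n) = m! / (n!(m-n)!).
m = 17, n = 6
Numerator: 17 * 16 * 15 * 14 * 13 * 12
Denominator: 6! = 720
C(17, 6) = 12376


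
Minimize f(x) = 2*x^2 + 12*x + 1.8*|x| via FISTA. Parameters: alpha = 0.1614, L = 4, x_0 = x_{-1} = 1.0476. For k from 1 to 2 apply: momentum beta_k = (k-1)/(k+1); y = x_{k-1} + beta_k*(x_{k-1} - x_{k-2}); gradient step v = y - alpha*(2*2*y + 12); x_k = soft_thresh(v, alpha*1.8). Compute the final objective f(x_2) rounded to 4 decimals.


FISTA on f(x) = 2*x^2 + 12*x + 1.8*|x|
L = 4, alpha = 0.1614
Iteration 1: beta = 0.0, y = 1.0476 + 0.0*(1.0476 - 1.0476) = 1.0476
  grad(y) = 16.1904, v = y - alpha*grad = -1.5655
  prox(v) = soft_thresh(-1.5655, 0.2905) = -1.275
Iteration 2: beta = 0.3333, y = -1.275 + 0.3333*(-1.275 - 1.0476) = -2.0492
  grad(y) = 3.8031, v = y - alpha*grad = -2.663
  prox(v) = soft_thresh(-2.663, 0.2905) = -2.3725
f(x_2) = 2*(-2.3725)^2 + 12*(-2.3725) + 1.8*|-2.3725| = -12.942


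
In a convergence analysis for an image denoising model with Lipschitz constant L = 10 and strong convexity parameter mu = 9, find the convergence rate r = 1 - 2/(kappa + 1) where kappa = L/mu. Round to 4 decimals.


Step 1: Compute the condition number.
kappa = L/mu = 10/9 = 1.1111
Step 2: Compute the convergence rate.
r = 1 - 2/(kappa + 1) = 1 - 2*mu/(L + mu) = (L - mu)/(L + mu) = 1/19 = 0.0526


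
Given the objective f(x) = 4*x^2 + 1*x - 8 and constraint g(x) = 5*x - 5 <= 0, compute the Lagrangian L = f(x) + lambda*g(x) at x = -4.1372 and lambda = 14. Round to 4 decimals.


Step 1: Evaluate f(x).
f(-4.1372) = 4*(-4.1372)^2 + 1*(-4.1372) - 8 = 56.3285
Step 2: Evaluate g(x).
g(-4.1372) = 5*-4.1372 - 5 = -25.686
Step 3: Compute Lagrangian.
L = 56.3285 + 14*-25.686 = -303.2755


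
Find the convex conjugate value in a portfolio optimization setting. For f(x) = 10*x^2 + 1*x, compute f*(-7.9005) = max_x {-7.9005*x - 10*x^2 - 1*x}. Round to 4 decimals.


f*(y) = sup_x {y*x - a*x^2 - b*x} = sup_x {(y-b)*x - a*x^2}
FOC: (y - b) - 2a*x = 0 => x* = (y - b)/(2a)
x* = (-7.9005 - 1)/(2*10) = -0.445
f*(-7.9005) = (y-b)^2/(4a) = (-7.9005 - 1)^2/(4*10)
= 79.2189/40 = 1.9805


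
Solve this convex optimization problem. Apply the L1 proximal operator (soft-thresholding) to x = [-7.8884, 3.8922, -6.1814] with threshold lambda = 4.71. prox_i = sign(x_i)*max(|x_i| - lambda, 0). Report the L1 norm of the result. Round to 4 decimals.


Soft-thresholding with lambda = 4.71:
prox(-7.8884) = sign(-7.8884)*max(|-7.8884| - 4.71, 0) = -3.1784
prox(3.8922) = sign(3.8922)*max(|3.8922| - 4.71, 0) = 0.0
prox(-6.1814) = sign(-6.1814)*max(|-6.1814| - 4.71, 0) = -1.4714
prox(x) = [-3.1784, 0.0, -1.4714]
||prox(x)||_1 = 3.1784 + 0.0 + 1.4714 = 4.6498


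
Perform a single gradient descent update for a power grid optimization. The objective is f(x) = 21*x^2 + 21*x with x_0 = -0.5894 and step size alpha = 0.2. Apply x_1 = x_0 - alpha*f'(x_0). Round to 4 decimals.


We compute the gradient at x_0 and apply the update.
f'(x) = 42*x + 21
f'(-0.5894) = 42*-0.5894 + 21 = -3.7548
x_1 = -0.5894 - 0.2*-3.7548 = 0.1616


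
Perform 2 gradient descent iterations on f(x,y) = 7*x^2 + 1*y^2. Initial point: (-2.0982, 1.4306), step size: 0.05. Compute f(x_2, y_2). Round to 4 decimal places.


Gradient descent on f(x,y) = 7*x^2 + 1*y^2.
Starting point: (-2.0982, 1.4306), alpha = 0.05
Step 1: grad_x = 2*7*-2.0982 = -29.3748, grad_y = 2*1*1.4306 = 2.8612
  x_1 = -2.0982 - 0.05*-29.3748 = -0.6295
  y_1 = 1.4306 - 0.05*2.8612 = 1.2875
Step 2: grad_x = 2*7*-0.6295 = -8.8124, grad_y = 2*1*1.2875 = 2.5751
  x_2 = -0.6295 - 0.05*-8.8124 = -0.1888
  y_2 = 1.2875 - 0.05*2.5751 = 1.1588
f(-0.1888, 1.1588) = 7*(-0.1888)^2 + 1*1.1588^2 = 1.5924


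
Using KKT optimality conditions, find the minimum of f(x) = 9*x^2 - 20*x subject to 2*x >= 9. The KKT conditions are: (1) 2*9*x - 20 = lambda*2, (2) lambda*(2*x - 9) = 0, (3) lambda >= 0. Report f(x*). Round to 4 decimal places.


Step 1: Try lambda = 0 (constraint inactive).
x_unc = 20/(2*9) = 1.1111
Check: 2*1.1111 = 2.2222 < 9 -- violated!
Step 2: Constraint must be active: 2*x = 9
x* = 9/2 = 4.5
lambda = (2*9*4.5 - 20)/2 = 30.5
Step 3: Compute optimal value.
f(x*) = 9*4.5^2 - 20*4.5 = 92.25


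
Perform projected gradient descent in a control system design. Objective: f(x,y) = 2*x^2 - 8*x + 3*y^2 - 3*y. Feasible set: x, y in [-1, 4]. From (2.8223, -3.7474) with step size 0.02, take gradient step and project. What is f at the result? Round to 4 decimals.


Step 1: Compute gradient at (2.8223, -3.7474).
grad_x = 2*2*2.8223 - 8 = 3.2892
grad_y = 2*3*-3.7474 - 3 = -25.4844
Step 2: Gradient step.
x_raw = 2.8223 - 0.02*3.2892 = 2.7565
y_raw = -3.7474 - 0.02*-25.4844 = -3.2377
Step 3: Project onto [-1, 4].
x_proj = clip(2.7565) = 2.7565
y_proj = clip(-3.2377) = -1.0
Step 4: Evaluate f.
f(2.7565, -1.0) = -0.8554


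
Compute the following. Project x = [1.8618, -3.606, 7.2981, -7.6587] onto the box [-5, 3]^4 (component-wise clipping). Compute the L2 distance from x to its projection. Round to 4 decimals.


Project each component onto [-5, 3].
clip(1.8618) = 1.8618, clip(-3.606) = -3.606, clip(7.2981) = 3.0, clip(-7.6587) = -5.0
Projection = [1.8618, -3.606, 3.0, -5.0]
Squared diffs: [0.0, 0.0, 18.4737, 7.0687]
Distance = sqrt(25.5424) = 5.0539


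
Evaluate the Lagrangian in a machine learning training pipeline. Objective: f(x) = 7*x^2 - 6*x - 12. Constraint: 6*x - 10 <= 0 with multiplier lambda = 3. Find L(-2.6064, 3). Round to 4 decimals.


Step 1: Evaluate f(x).
f(-2.6064) = 7*(-2.6064)^2 - 6*(-2.6064) - 12 = 51.1916
Step 2: Evaluate g(x).
g(-2.6064) = 6*-2.6064 - 10 = -25.6384
Step 3: Compute Lagrangian.
L = 51.1916 + 3*-25.6384 = -25.7236


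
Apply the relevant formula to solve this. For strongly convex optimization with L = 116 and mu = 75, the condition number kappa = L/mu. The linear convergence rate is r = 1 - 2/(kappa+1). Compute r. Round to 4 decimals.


Step 1: Compute the condition number.
kappa = L/mu = 116/75 = 1.5467
Step 2: Compute the convergence rate.
r = 1 - 2/(kappa + 1) = 1 - 2*mu/(L + mu) = (L - mu)/(L + mu) = 41/191 = 0.2147


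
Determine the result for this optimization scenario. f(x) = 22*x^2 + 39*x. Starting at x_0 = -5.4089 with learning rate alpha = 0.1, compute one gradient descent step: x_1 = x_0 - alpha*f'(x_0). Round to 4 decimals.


We compute the gradient at x_0 and apply the update.
f'(x) = 44*x + 39
f'(-5.4089) = 44*-5.4089 + 39 = -198.9916
x_1 = -5.4089 - 0.1*-198.9916 = 14.4903


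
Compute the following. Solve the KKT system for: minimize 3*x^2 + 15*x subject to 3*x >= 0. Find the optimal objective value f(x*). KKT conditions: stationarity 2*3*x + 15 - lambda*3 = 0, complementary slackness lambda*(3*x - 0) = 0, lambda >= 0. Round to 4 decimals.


Step 1: Try lambda = 0 (constraint inactive).
x_unc = -15/(2*3) = -2.5
Check: 3*-2.5 = -7.5 < 0 -- violated!
Step 2: Constraint must be active: 3*x = 0
x* = 0/3 = 0.0
lambda = (2*3*0.0 + 15)/3 = 5.0
Step 3: Compute optimal value.
f(x*) = 3*0.0^2 + 15*0.0 = 0.0


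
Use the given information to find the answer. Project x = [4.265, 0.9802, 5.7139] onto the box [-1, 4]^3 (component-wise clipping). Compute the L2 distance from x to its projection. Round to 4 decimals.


Project each component onto [-1, 4].
clip(4.265) = 4.0, clip(0.9802) = 0.9802, clip(5.7139) = 4.0
Projection = [4.0, 0.9802, 4.0]
Squared diffs: [0.0702, 0.0, 2.9375]
Distance = sqrt(3.0077) = 1.7343


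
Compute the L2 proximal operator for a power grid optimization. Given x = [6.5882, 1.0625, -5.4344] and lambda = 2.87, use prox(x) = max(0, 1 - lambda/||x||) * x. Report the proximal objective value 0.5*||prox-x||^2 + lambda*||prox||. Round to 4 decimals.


Step 1: Compute ||x||.
||x|| = 8.6062
Step 2: Compute scaling factor.
scale = max(0, 1 - 2.87/8.6062) = 0.6665
Step 3: prox(x) = [4.3912, 0.7082, -3.6221]
||prox(x)|| = 5.7362
Step 4: Proximal objective.
0.5*||prox-x||^2 = 4.1185
lambda*||prox|| = 16.4629
Total = 20.5812


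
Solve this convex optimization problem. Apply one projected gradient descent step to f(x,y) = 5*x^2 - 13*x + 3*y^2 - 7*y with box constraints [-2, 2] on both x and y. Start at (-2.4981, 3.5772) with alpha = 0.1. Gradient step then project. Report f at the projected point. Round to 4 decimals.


Step 1: Compute gradient at (-2.4981, 3.5772).
grad_x = 2*5*-2.4981 - 13 = -37.981
grad_y = 2*3*3.5772 - 7 = 14.4632
Step 2: Gradient step.
x_raw = -2.4981 - 0.1*-37.981 = 1.3
y_raw = 3.5772 - 0.1*14.4632 = 2.1309
Step 3: Project onto [-2, 2].
x_proj = clip(1.3) = 1.3
y_proj = clip(2.1309) = 2.0
Step 4: Evaluate f.
f(1.3, 2.0) = -10.45


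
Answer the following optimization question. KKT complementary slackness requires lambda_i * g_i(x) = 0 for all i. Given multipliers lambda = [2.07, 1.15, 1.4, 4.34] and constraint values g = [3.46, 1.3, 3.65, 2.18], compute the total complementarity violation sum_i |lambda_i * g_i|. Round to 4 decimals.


KKT complementary slackness check:
lambda_1 * g_1 = 2.07 * 3.46 = 7.1622
lambda_2 * g_2 = 1.15 * 1.3 = 1.495
lambda_3 * g_3 = 1.4 * 3.65 = 5.11
lambda_4 * g_4 = 4.34 * 2.18 = 9.4612
Total violation = 7.1622 + 1.495 + 5.11 + 9.4612 = 23.2284


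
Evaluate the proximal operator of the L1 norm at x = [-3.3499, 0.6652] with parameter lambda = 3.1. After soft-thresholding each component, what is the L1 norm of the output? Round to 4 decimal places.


Soft-thresholding with lambda = 3.1:
prox(-3.3499) = sign(-3.3499)*max(|-3.3499| - 3.1, 0) = -0.2499
prox(0.6652) = sign(0.6652)*max(|0.6652| - 3.1, 0) = 0.0
prox(x) = [-0.2499, 0.0]
||prox(x)||_1 = 0.2499 + 0.0 = 0.2499


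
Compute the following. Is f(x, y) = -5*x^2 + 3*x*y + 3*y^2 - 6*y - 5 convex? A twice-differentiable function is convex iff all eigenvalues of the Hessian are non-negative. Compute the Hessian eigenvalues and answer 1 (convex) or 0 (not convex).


The Hessian of f(x,y) = -5*x^2 + 3*x*y + 3*y^2 - 6*y - 5 is:
H = [[-10, 3], [3, 6]]
Trace = -10 + 6 = -4
Determinant = -10*6 - (3)^2 = -69
Discriminant = (-4)^2 - 4*-69 = 292.0
Eigenvalues: lambda_1 = -10.544, lambda_2 = 6.544
The function is not convex.

0


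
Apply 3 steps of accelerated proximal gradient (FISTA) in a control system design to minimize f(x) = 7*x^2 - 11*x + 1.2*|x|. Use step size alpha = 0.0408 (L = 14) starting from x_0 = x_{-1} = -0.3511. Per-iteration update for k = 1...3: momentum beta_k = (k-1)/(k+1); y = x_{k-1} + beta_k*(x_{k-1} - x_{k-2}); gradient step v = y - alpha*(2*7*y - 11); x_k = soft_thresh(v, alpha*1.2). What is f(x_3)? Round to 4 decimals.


FISTA on f(x) = 7*x^2 - 11*x + 1.2*|x|
L = 14, alpha = 0.0408
Iteration 1: beta = 0.0, y = -0.3511 + 0.0*(-0.3511 + 0.3511) = -0.3511
  grad(y) = -15.9154, v = y - alpha*grad = 0.2982
  prox(v) = soft_thresh(0.2982, 0.049) = 0.2493
Iteration 2: beta = 0.3333, y = 0.2493 + 0.3333*(0.2493 + 0.3511) = 0.4494
  grad(y) = -4.7082, v = y - alpha*grad = 0.6415
  prox(v) = soft_thresh(0.6415, 0.049) = 0.5926
Iteration 3: beta = 0.5, y = 0.5926 + 0.5*(0.5926 - 0.2493) = 0.7642
  grad(y) = -0.3015, v = y - alpha*grad = 0.7765
  prox(v) = soft_thresh(0.7765, 0.049) = 0.7275
f(x_3) = 7*0.7275^2 - 11*0.7275 + 1.2*|0.7275| = -3.4247


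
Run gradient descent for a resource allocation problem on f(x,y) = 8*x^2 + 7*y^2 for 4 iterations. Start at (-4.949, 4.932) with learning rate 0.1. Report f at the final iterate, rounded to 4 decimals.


Gradient descent on f(x,y) = 8*x^2 + 7*y^2.
Starting point: (-4.949, 4.932), alpha = 0.1
Step 1: grad_x = 2*8*-4.949 = -79.184, grad_y = 2*7*4.932 = 69.048
  x_1 = -4.949 - 0.1*-79.184 = 2.9694
  y_1 = 4.932 - 0.1*69.048 = -1.9728
Step 2: grad_x = 2*8*2.9694 = 47.5104, grad_y = 2*7*-1.9728 = -27.6192
  x_2 = 2.9694 - 0.1*47.5104 = -1.7816
  y_2 = -1.9728 - 0.1*-27.6192 = 0.7891
Step 3: grad_x = 2*8*-1.7816 = -28.5062, grad_y = 2*7*0.7891 = 11.0477
  x_3 = -1.7816 - 0.1*-28.5062 = 1.069
  y_3 = 0.7891 - 0.1*11.0477 = -0.3156
Step 4: grad_x = 2*8*1.069 = 17.1037, grad_y = 2*7*-0.3156 = -4.4191
  x_4 = 1.069 - 0.1*17.1037 = -0.6414
  y_4 = -0.3156 - 0.1*-4.4191 = 0.1263
f(-0.6414, 0.1263) = 8*(-0.6414)^2 + 7*0.1263^2 = 3.4026


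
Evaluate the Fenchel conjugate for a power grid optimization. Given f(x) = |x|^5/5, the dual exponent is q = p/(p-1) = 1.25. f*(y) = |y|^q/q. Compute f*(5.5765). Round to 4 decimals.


The conjugate exponent q satisfies 1/p + 1/q = 1.
p = 5, so q = 5/(5 - 1) = 1.25
|y|^q = 5.5765^1.25 = 8.5694
f*(5.5765) = 8.5694 / 1.25 = 6.8555


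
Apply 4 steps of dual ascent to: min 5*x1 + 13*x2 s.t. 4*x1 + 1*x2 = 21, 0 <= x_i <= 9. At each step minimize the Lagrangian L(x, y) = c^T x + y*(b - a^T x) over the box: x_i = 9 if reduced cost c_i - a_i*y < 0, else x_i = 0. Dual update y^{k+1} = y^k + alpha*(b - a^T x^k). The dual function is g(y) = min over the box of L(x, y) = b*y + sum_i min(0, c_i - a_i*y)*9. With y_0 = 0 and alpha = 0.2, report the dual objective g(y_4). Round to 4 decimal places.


Dual ascent for LP: min 5*x1 + 13*x2, 4*x1 + 1*x2 = 21, 0 <= x_i <= 9
Step 1: y^k = 0.0, reduced costs: (5.0, 13.0)
  x^k = (0.0, 0.0), subgradient = b - a^T x = 21.0
  y^{k+1} = 0.0 + 0.2*21.0 = 4.2
Step 2: y^k = 4.2, reduced costs: (-11.8, 8.8)
  x^k = (9.0, 0.0), subgradient = b - a^T x = -15.0
  y^{k+1} = 4.2 + 0.2*-15.0 = 1.2
Step 3: y^k = 1.2, reduced costs: (0.2, 11.8)
  x^k = (0.0, 0.0), subgradient = b - a^T x = 21.0
  y^{k+1} = 1.2 + 0.2*21.0 = 5.4
Step 4: y^k = 5.4, reduced costs: (-16.6, 7.6)
  x^k = (9.0, 0.0), subgradient = b - a^T x = -15.0
  y^{k+1} = 5.4 + 0.2*-15.0 = 2.4
Dual objective at y_4 = 2.4: reduced costs (-4.6, 10.6), box minimizer x = (9.0, 0.0)
g(y_4) = b*y + (c1 - a1*y)*x1 + (c2 - a2*y)*x2 = 21*2.4 + (-4.6)*9.0 + 10.6*0.0 = 50.4 - 41.4 + 0.0 = 9.0


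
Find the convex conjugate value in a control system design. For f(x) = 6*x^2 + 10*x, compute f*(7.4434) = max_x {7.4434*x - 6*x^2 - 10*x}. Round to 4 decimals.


f*(y) = sup_x {y*x - a*x^2 - b*x} = sup_x {(y-b)*x - a*x^2}
FOC: (y - b) - 2a*x = 0 => x* = (y - b)/(2a)
x* = (7.4434 - 10)/(2*6) = -0.2131
f*(7.4434) = (y-b)^2/(4a) = (7.4434 - 10)^2/(4*6)
= 6.5362/24 = 0.2723


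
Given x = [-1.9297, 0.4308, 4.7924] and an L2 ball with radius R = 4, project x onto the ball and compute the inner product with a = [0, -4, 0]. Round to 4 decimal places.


Step 1: Compute ||x|| (intermediates to 6 decimals).
||x|| = sqrt((-1.9297)^2 + 0.4308^2 + 4.7924^2) = 5.184248
Step 2: Project.
Since ||x|| > R, scale = R/||x|| = 4/5.184248 = 0.771568, proj(x) = scale * x
proj(x) = [-1.488895, 0.332391, 3.697662]
Step 3: Dot product.
a^T * proj(x) = 0*(-1.488895) - 4*0.332391 + 0*3.697662 = -1.3296


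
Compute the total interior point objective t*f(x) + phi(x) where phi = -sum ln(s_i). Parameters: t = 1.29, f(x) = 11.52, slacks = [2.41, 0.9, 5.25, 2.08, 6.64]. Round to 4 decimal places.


Step 1: Compute log-barrier.
ln values: [0.8796, -0.1054, 1.6582, 0.7324, 1.8931]
phi = -(0.8796 - 0.1054 + 1.6582 + 0.7324 + 1.8931) = -5.058
Step 2: Compute augmented objective.
t*f(x) = 1.29*11.52 = 14.8608
Total = 14.8608 - 5.058 = 9.8028


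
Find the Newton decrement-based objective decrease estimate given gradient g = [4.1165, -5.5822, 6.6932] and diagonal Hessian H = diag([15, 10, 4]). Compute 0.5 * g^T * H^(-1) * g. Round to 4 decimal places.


Step 1: H is diagonal, so H^(-1) * g = [0.2744, -0.5582, 1.6733].
Step 2: g^T H^(-1) g = sum_i g_i^2 / H_ii
  = (4.1165)^2/15 + (-5.5822)^2/10 + (6.6932)^2/4
  = 1.1297 + 3.1161 + 11.1997 = 15.4455
Step 3: Objective decrease = 0.5 * g^T H^(-1) g = 7.7228


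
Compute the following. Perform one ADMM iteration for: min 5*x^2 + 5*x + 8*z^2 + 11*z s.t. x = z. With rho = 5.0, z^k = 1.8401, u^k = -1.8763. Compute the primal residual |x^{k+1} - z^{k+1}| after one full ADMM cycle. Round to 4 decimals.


ADMM iteration with rho = 5.0, z^k = 1.8401, u^k = -1.8763
Step 1: x-update.
Minimize 5*x^2 + 5*x + (5.0/2)*(x - 1.8401 - 1.8763)^2
FOC: (2*5 + 5.0)*x = -5 + 5.0*(1.8401 + 1.8763)
x^{k+1} = 0.9055
Step 2: z-update.
Minimize 8*z^2 + 11*z + (5.0/2)*(0.9055 - z - 1.8763)^2
FOC: (2*8 + 5.0)*z = -11 + 5.0*(0.9055 - 1.8763)
z^{k+1} = -0.755
Step 3: u-update.
u^{k+1} = -1.8763 + 0.9055 + 0.755 = -0.2159
Step 4: Primal residual = |0.9055 + 0.755| = 1.6604


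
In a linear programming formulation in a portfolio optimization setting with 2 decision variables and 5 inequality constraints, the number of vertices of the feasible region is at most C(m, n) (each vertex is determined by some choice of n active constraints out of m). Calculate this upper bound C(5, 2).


Each vertex corresponds to some choice of n active constraints out of m, so the number of vertices is at most C(m, n) = m! / (n!(m-n)!).
m = 5, n = 2
Numerator: 5 * 4
Denominator: 2! = 2
C(5, 2) = 10


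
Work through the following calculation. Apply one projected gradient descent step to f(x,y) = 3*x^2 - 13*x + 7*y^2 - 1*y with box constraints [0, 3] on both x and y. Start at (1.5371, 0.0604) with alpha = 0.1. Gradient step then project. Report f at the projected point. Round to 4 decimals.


Step 1: Compute gradient at (1.5371, 0.0604).
grad_x = 2*3*1.5371 - 13 = -3.7774
grad_y = 2*7*0.0604 - 1 = -0.1544
Step 2: Gradient step.
x_raw = 1.5371 - 0.1*-3.7774 = 1.9148
y_raw = 0.0604 - 0.1*-0.1544 = 0.0758
Step 3: Project onto [0, 3].
x_proj = clip(1.9148) = 1.9148
y_proj = clip(0.0758) = 0.0758
Step 4: Evaluate f.
f(1.9148, 0.0758) = -13.9287


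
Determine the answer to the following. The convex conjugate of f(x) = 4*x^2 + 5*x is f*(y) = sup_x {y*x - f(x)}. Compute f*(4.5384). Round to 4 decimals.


f*(y) = sup_x {y*x - a*x^2 - b*x} = sup_x {(y-b)*x - a*x^2}
FOC: (y - b) - 2a*x = 0 => x* = (y - b)/(2a)
x* = (4.5384 - 5)/(2*4) = -0.0577
f*(4.5384) = (y-b)^2/(4a) = (4.5384 - 5)^2/(4*4)
= 0.2131/16 = 0.0133


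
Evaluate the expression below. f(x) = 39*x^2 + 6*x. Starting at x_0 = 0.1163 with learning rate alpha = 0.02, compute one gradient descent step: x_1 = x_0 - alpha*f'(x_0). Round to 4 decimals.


We compute the gradient at x_0 and apply the update.
f'(x) = 78*x + 6
f'(0.1163) = 78*0.1163 + 6 = 15.0714
x_1 = 0.1163 - 0.02*15.0714 = -0.1851


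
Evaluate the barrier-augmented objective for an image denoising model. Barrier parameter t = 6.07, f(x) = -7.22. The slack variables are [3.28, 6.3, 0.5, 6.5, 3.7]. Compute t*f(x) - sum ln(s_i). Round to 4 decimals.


Step 1: Compute log-barrier.
ln values: [1.1878, 1.8405, -0.6931, 1.8718, 1.3083]
phi = -(1.1878 + 1.8405 - 0.6931 + 1.8718 + 1.3083) = -5.5154
Step 2: Compute augmented objective.
t*f(x) = 6.07*-7.22 = -43.8254
Total = -43.8254 - 5.5154 = -49.3408


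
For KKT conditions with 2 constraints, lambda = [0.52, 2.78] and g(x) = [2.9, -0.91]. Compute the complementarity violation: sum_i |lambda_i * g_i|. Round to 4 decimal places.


KKT complementary slackness check:
lambda_1 * g_1 = 0.52 * 2.9 = 1.508
lambda_2 * g_2 = 2.78 * -0.91 = -2.5298
Total violation = 1.508 + 2.5298 = 4.0378
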